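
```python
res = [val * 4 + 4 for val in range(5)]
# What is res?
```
Trace:
  val=0
  val=1
  val=2
  val=3
  val=4
  res=[4, 8, 12, 16, 20]

Final answer: [4, 8, 12, 16, 20]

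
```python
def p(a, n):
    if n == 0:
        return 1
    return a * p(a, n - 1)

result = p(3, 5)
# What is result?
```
Call trace:
p(a=3, n=5)
  p(a=3, n=4)
    p(a=3, n=3)
      p(a=3, n=2)
        p(a=3, n=1)
          p(a=3, n=0)
          -> return 1
        -> return 3
      -> return 9
    -> return 27
  -> return 81
-> return 243

Final answer: 243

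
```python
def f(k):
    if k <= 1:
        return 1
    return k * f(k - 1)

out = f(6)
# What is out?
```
Call trace:
f(k=6)
  f(k=5)
    f(k=4)
      f(k=3)
        f(k=2)
          f(k=1)
          -> return 1
        -> return 2
      -> return 6
    -> return 24
  -> return 120
-> return 720

Final answer: 720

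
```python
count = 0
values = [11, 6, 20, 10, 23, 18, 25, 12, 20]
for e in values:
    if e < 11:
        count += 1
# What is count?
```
Trace:
  count=0
  count=0, e=11
  count=1, e=6
  count=1, e=20
  count=2, e=10
  count=2, e=23
  count=2, e=18
  count=2, e=25
  count=2, e=12
  count=2, e=20

Final answer: 2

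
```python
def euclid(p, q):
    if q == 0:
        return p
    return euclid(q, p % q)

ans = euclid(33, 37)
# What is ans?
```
Call trace:
euclid(p=33, q=37)
  euclid(p=37, q=33)
    euclid(p=33, q=4)
      euclid(p=4, q=1)
        euclid(p=1, q=0)
        -> return 1
      -> return 1
    -> return 1
  -> return 1
-> return 1

Final answer: 1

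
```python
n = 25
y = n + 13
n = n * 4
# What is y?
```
Trace:
  n=25
  n=25, y=38
  n=100, y=38

Final answer: 38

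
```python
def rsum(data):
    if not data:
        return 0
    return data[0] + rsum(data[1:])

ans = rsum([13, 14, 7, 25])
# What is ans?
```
Call trace:
rsum(data=[13, 14, 7, 25])
  rsum(data=[14, 7, 25])
    rsum(data=[7, 25])
      rsum(data=[25])
        rsum(data=[])
        -> return 0
      -> return 25
    -> return 32
  -> return 46
-> return 59

Final answer: 59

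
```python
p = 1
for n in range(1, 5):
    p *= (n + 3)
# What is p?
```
Trace:
  p=1
  p=4, n=1
  p=20, n=2
  p=120, n=3
  p=840, n=4

Final answer: 840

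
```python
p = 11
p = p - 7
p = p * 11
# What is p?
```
Trace:
  p=11
  p=4
  p=44

Final answer: 44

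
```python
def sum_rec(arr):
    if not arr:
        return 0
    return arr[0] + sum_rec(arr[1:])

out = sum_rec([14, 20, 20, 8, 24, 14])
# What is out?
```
Call trace:
sum_rec(arr=[14, 20, 20, 8, 24, 14])
  sum_rec(arr=[20, 20, 8, 24, 14])
    sum_rec(arr=[20, 8, 24, 14])
      sum_rec(arr=[8, 24, 14])
        sum_rec(arr=[24, 14])
          sum_rec(arr=[14])
            sum_rec(arr=[])
            -> return 0
          -> return 14
        -> return 38
      -> return 46
    -> return 66
  -> return 86
-> return 100

Final answer: 100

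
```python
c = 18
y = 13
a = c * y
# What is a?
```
Trace:
  c=18
  c=18, y=13
  c=18, y=13, a=234

Final answer: 234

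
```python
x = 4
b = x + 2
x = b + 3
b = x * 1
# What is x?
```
Trace:
  x=4
  x=4, b=6
  x=9, b=6
  x=9, b=9

Final answer: 9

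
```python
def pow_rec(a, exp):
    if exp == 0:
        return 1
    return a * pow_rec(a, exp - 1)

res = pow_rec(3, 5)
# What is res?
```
Call trace:
pow_rec(a=3, exp=5)
  pow_rec(a=3, exp=4)
    pow_rec(a=3, exp=3)
      pow_rec(a=3, exp=2)
        pow_rec(a=3, exp=1)
          pow_rec(a=3, exp=0)
          -> return 1
        -> return 3
      -> return 9
    -> return 27
  -> return 81
-> return 243

Final answer: 243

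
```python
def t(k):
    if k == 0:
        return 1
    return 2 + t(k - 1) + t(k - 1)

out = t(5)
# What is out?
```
Call trace (a repeated sub-call is expanded the first time; later identical calls just restate its return value):
t(k=5)
  t(k=4)
    t(k=3)
      t(k=2)
        t(k=1)
          t(k=0)
          -> return 1
          t(k=0)
          -> return 1
        -> return 4
        t(k=1) -> return 4  (same call as traced above)
      -> return 10
      t(k=2) -> return 10  (same call as traced above)
    -> return 22
    t(k=3) -> return 22  (same call as traced above)
  -> return 46
  t(k=4) -> return 46  (same call as traced above)
-> return 94

Final answer: 94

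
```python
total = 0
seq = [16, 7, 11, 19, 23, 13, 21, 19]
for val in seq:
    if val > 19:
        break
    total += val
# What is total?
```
Trace:
  total=0
  total=16, val=16
  total=23, val=7
  total=34, val=11
  total=53, val=19
  total=53, val=23

Final answer: 53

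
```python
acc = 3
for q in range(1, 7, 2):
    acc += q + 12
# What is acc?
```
Trace:
  acc=3
  acc=16, q=1
  acc=31, q=3
  acc=48, q=5

Final answer: 48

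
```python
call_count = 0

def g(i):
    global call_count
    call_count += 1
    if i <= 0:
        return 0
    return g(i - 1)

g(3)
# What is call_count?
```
Call trace:
g(i=3)
  g(i=2)
    g(i=1)
      g(i=0)
      -> return 0
    -> return 0
  -> return 0
-> return 0

call_count is incremented once per call. g is entered once for each i = 3, 2, 1, 0 (the i <= 0 call returns without recursing), i.e. 3 + 1 calls.
call_count = 4

Final answer: 4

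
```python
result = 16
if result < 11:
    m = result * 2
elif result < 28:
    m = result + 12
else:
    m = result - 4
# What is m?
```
Trace:
  result=16
  result=16, m=28

Final answer: 28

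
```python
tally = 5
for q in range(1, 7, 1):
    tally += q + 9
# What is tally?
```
Trace:
  tally=5
  tally=15, q=1
  tally=26, q=2
  tally=38, q=3
  tally=51, q=4
  tally=65, q=5
  tally=80, q=6

Final answer: 80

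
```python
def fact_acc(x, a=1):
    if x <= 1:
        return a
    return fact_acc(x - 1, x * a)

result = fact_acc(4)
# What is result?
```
Call trace:
fact_acc(x=4, a=1)
  fact_acc(x=3, a=4)
    fact_acc(x=2, a=12)
      fact_acc(x=1, a=24)
      -> return 24
    -> return 24
  -> return 24
-> return 24

Final answer: 24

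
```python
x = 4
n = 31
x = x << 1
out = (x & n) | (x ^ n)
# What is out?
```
Trace:
  x=4
  x=4, n=31
  x=8, n=31
  x=8, n=31, out=31

Final answer: 31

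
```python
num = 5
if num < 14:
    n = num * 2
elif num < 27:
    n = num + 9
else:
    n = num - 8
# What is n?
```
Trace:
  num=5
  num=5, n=10

Final answer: 10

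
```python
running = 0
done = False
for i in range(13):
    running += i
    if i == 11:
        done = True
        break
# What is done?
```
Trace:
  running=0
  running=0, done=False
  running=0, done=False, i=0
  running=1, done=False, i=1
  running=3, done=False, i=2
  running=6, done=False, i=3
  running=10, done=False, i=4
  running=15, done=False, i=5
  running=21, done=False, i=6
  running=28, done=False, i=7
  running=36, done=False, i=8
  running=45, done=False, i=9
  running=55, done=False, i=10
  running=66, done=True, i=11

Final answer: True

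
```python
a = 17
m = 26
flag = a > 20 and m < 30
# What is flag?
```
Trace:
  a=17
  a=17, m=26
  a=17, m=26, flag=False

Final answer: False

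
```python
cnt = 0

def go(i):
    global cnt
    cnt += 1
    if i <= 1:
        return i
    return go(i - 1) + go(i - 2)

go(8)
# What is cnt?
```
Call trace (a repeated sub-call is expanded the first time; later identical calls just restate its return value):
go(i=8)
  go(i=7)
    go(i=6)
      go(i=5)
        go(i=4)
          go(i=3)
            go(i=2)
              go(i=1)
              -> return 1
              go(i=0)
              -> return 0
            -> return 1
            go(i=1)
            -> return 1
          -> return 2
          go(i=2) -> return 1  (same call as traced above)
        -> return 3
        go(i=3) -> return 2  (same call as traced above)
      -> return 5
      go(i=4) -> return 3  (same call as traced above)
    -> return 8
    go(i=5) -> return 5  (same call as traced above)
  -> return 13
  go(i=6) -> return 8  (same call as traced above)
-> return 21

cnt is incremented once per call, so count the calls in each subtree. Let C(i) = number of calls made by go(i).
C(0) = C(1) = 1 (base case, no recursion); C(i) = 1 + C(i - 1) + C(i - 2) otherwise.
C(2) = 1 + C(1) + C(0) = 1 + 1 + 1 = 3
C(3) = 1 + C(2) + C(1) = 1 + 3 + 1 = 5
C(4) = 1 + C(3) + C(2) = 1 + 5 + 3 = 9
C(5) = 1 + C(4) + C(3) = 1 + 9 + 5 = 15
C(6) = 1 + C(5) + C(4) = 1 + 15 + 9 = 25
C(7) = 1 + C(6) + C(5) = 1 + 25 + 15 = 41
C(8) = 1 + C(7) + C(6) = 1 + 41 + 25 = 67
cnt = C(8) = 67

Final answer: 67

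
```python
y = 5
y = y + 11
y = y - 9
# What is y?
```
Trace:
  y=5
  y=16
  y=7

Final answer: 7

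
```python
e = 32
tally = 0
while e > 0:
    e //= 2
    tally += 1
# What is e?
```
Trace:
  e=32
  e=32, tally=0
  e=16, tally=1
  e=8, tally=2
  e=4, tally=3
  e=2, tally=4
  e=1, tally=5
  e=0, tally=6

Final answer: 0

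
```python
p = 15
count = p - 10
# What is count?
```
Trace:
  p=15
  p=15, count=5

Final answer: 5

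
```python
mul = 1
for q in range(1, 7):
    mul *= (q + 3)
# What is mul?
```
Trace:
  mul=1
  mul=4, q=1
  mul=20, q=2
  mul=120, q=3
  mul=840, q=4
  mul=6720, q=5
  mul=60480, q=6

Final answer: 60480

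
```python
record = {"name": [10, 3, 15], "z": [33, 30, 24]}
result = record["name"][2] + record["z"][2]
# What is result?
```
Trace:
  record={'name': [10, 3, 15], 'z': [33, 30, 24]}
  record={'name': [10, 3, 15], 'z': [33, 30, 24]}, result=39

Final answer: 39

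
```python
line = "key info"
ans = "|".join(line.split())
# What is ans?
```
Trace:
  line='key info'
  line='key info', ans='key|info'

Final answer: 'key|info'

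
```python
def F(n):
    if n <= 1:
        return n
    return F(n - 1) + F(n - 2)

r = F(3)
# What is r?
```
Call trace:
F(n=3)
  F(n=2)
    F(n=1)
    -> return 1
    F(n=0)
    -> return 0
  -> return 1
  F(n=1)
  -> return 1
-> return 2

Final answer: 2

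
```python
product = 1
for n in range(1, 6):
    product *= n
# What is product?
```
Trace:
  product=1
  product=1, n=1
  product=2, n=2
  product=6, n=3
  product=24, n=4
  product=120, n=5

Final answer: 120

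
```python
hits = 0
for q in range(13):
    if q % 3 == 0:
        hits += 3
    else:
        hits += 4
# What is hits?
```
Trace:
  hits=0
  hits=3, q=0
  hits=7, q=1
  hits=11, q=2
  hits=14, q=3
  hits=18, q=4
  hits=22, q=5
  hits=25, q=6
  hits=29, q=7
  hits=33, q=8
  hits=36, q=9
  hits=40, q=10
  hits=44, q=11
  hits=47, q=12

Final answer: 47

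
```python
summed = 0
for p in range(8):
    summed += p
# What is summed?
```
Trace:
  summed=0
  summed=0, p=0
  summed=1, p=1
  summed=3, p=2
  summed=6, p=3
  summed=10, p=4
  summed=15, p=5
  summed=21, p=6
  summed=28, p=7

Final answer: 28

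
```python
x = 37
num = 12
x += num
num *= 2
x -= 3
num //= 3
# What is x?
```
Trace:
  x=37
  x=37, num=12
  x=49, num=12
  x=49, num=24
  x=46, num=24
  x=46, num=8

Final answer: 46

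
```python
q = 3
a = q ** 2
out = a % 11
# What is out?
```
Trace:
  q=3
  q=3, a=9
  q=3, a=9, out=9

Final answer: 9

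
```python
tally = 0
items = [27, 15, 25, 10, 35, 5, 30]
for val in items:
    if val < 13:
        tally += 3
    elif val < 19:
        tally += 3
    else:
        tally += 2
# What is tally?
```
Trace:
  tally=0
  tally=2, val=27
  tally=5, val=15
  tally=7, val=25
  tally=10, val=10
  tally=12, val=35
  tally=15, val=5
  tally=17, val=30

Final answer: 17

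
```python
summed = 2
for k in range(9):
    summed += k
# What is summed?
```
Trace:
  summed=2
  summed=2, k=0
  summed=3, k=1
  summed=5, k=2
  summed=8, k=3
  summed=12, k=4
  summed=17, k=5
  summed=23, k=6
  summed=30, k=7
  summed=38, k=8

Final answer: 38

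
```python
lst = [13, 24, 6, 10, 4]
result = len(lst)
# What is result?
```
Trace:
  lst=[13, 24, 6, 10, 4]
  lst=[13, 24, 6, 10, 4], result=5

Final answer: 5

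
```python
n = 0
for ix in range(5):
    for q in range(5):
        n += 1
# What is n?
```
Trace:
  n=0
  n=1, ix=0, q=0
  n=2, ix=0, q=1
  n=3, ix=0, q=2
  n=4, ix=0, q=3
  n=5, ix=0, q=4
  n=6, ix=1, q=0
  n=7, ix=1, q=1
  n=8, ix=1, q=2
  n=9, ix=1, q=3
  n=10, ix=1, q=4
  n=11, ix=2, q=0
  n=12, ix=2, q=1
  n=13, ix=2, q=2
  n=14, ix=2, q=3
  n=15, ix=2, q=4
  n=16, ix=3, q=0
  n=17, ix=3, q=1
  n=18, ix=3, q=2
  n=19, ix=3, q=3
  n=20, ix=3, q=4
  n=21, ix=4, q=0
  n=22, ix=4, q=1
  n=23, ix=4, q=2
  n=24, ix=4, q=3
  n=25, ix=4, q=4

Final answer: 25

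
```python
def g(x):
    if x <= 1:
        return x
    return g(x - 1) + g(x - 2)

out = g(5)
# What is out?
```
Call trace (a repeated sub-call is expanded the first time; later identical calls just restate its return value):
g(x=5)
  g(x=4)
    g(x=3)
      g(x=2)
        g(x=1)
        -> return 1
        g(x=0)
        -> return 0
      -> return 1
      g(x=1)
      -> return 1
    -> return 2
    g(x=2) -> return 1  (same call as traced above)
  -> return 3
  g(x=3) -> return 2  (same call as traced above)
-> return 5

Final answer: 5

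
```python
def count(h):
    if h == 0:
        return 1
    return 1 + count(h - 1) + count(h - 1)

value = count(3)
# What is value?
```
Call trace (a repeated sub-call is expanded the first time; later identical calls just restate its return value):
count(h=3)
  count(h=2)
    count(h=1)
      count(h=0)
      -> return 1
      count(h=0)
      -> return 1
    -> return 3
    count(h=1) -> return 3  (same call as traced above)
  -> return 7
  count(h=2) -> return 7  (same call as traced above)
-> return 15

Final answer: 15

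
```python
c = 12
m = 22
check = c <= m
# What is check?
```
Trace:
  c=12
  c=12, m=22
  c=12, m=22, check=True

Final answer: True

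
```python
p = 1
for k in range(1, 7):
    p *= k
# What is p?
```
Trace:
  p=1
  p=1, k=1
  p=2, k=2
  p=6, k=3
  p=24, k=4
  p=120, k=5
  p=720, k=6

Final answer: 720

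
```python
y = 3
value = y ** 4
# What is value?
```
Trace:
  y=3
  y=3, value=81

Final answer: 81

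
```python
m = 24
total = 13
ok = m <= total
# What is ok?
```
Trace:
  m=24
  m=24, total=13
  m=24, total=13, ok=False

Final answer: False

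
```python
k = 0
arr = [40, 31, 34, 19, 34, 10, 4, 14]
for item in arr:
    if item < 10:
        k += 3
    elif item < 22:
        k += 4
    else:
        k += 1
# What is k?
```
Trace:
  k=0
  k=1, item=40
  k=2, item=31
  k=3, item=34
  k=7, item=19
  k=8, item=34
  k=12, item=10
  k=15, item=4
  k=19, item=14

Final answer: 19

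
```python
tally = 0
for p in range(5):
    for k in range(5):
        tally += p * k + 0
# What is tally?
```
Trace:
  tally=0
  tally=0, p=0, k=0
  tally=0, p=0, k=1
  tally=0, p=0, k=2
  tally=0, p=0, k=3
  tally=0, p=0, k=4
  tally=0, p=1, k=0
  tally=1, p=1, k=1
  tally=3, p=1, k=2
  tally=6, p=1, k=3
  tally=10, p=1, k=4
  tally=10, p=2, k=0
  tally=12, p=2, k=1
  tally=16, p=2, k=2
  tally=22, p=2, k=3
  tally=30, p=2, k=4
  tally=30, p=3, k=0
  tally=33, p=3, k=1
  tally=39, p=3, k=2
  tally=48, p=3, k=3
  tally=60, p=3, k=4
  tally=60, p=4, k=0
  tally=64, p=4, k=1
  tally=72, p=4, k=2
  tally=84, p=4, k=3
  tally=100, p=4, k=4

Final answer: 100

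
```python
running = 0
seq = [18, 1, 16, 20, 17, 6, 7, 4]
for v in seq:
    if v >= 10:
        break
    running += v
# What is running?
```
Trace:
  running=0
  running=0, v=18

Final answer: 0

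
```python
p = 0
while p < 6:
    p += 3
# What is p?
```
Trace:
  p=0
  p=3
  p=6

Final answer: 6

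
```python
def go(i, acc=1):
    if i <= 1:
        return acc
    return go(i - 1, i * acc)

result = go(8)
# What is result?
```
Call trace:
go(i=8, acc=1)
  go(i=7, acc=8)
    go(i=6, acc=56)
      go(i=5, acc=336)
        go(i=4, acc=1680)
          go(i=3, acc=6720)
            go(i=2, acc=20160)
              go(i=1, acc=40320)
              -> return 40320
            -> return 40320
          -> return 40320
        -> return 40320
      -> return 40320
    -> return 40320
  -> return 40320
-> return 40320

Final answer: 40320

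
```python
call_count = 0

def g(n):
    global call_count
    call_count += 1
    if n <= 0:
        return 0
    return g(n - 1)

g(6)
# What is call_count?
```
Call trace:
g(n=6)
  g(n=5)
    g(n=4)
      g(n=3)
        g(n=2)
          g(n=1)
            g(n=0)
            -> return 0
          -> return 0
        -> return 0
      -> return 0
    -> return 0
  -> return 0
-> return 0

call_count is incremented once per call. g is entered once for each n = 6, 5, 4, 3, 2, 1, 0 (the n <= 0 call returns without recursing), i.e. 6 + 1 calls.
call_count = 7

Final answer: 7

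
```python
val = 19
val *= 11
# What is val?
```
Trace:
  val=19
  val=209

Final answer: 209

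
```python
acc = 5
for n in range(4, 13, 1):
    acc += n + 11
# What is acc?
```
Trace:
  acc=5
  acc=20, n=4
  acc=36, n=5
  acc=53, n=6
  acc=71, n=7
  acc=90, n=8
  acc=110, n=9
  acc=131, n=10
  acc=153, n=11
  acc=176, n=12

Final answer: 176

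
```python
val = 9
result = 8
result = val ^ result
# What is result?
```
Trace:
  val=9
  val=9, result=8
  val=9, result=1

Final answer: 1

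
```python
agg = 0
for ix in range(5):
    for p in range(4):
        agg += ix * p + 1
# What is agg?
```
Trace:
  agg=0
  agg=1, ix=0, p=0
  agg=2, ix=0, p=1
  agg=3, ix=0, p=2
  agg=4, ix=0, p=3
  agg=5, ix=1, p=0
  agg=7, ix=1, p=1
  agg=10, ix=1, p=2
  agg=14, ix=1, p=3
  agg=15, ix=2, p=0
  agg=18, ix=2, p=1
  agg=23, ix=2, p=2
  agg=30, ix=2, p=3
  agg=31, ix=3, p=0
  agg=35, ix=3, p=1
  agg=42, ix=3, p=2
  agg=52, ix=3, p=3
  agg=53, ix=4, p=0
  agg=58, ix=4, p=1
  agg=67, ix=4, p=2
  agg=80, ix=4, p=3

Final answer: 80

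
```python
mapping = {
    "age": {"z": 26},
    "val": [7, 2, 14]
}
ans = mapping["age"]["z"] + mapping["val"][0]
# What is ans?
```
Trace:
  mapping={'age': {'z': 26}, 'val': [7, 2, 14]}
  mapping={'age': {'z': 26}, 'val': [7, 2, 14]}, ans=33

Final answer: 33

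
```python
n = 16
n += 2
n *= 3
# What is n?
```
Trace:
  n=16
  n=18
  n=54

Final answer: 54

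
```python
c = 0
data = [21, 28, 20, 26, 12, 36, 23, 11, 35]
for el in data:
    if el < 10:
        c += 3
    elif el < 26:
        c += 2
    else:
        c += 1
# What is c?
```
Trace:
  c=0
  c=2, el=21
  c=3, el=28
  c=5, el=20
  c=6, el=26
  c=8, el=12
  c=9, el=36
  c=11, el=23
  c=13, el=11
  c=14, el=35

Final answer: 14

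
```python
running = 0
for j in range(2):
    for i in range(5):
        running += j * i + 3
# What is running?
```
Trace:
  running=0
  running=3, j=0, i=0
  running=6, j=0, i=1
  running=9, j=0, i=2
  running=12, j=0, i=3
  running=15, j=0, i=4
  running=18, j=1, i=0
  running=22, j=1, i=1
  running=27, j=1, i=2
  running=33, j=1, i=3
  running=40, j=1, i=4

Final answer: 40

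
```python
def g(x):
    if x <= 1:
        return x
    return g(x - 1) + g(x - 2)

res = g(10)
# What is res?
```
Call trace (a repeated sub-call is expanded the first time; later identical calls just restate its return value):
g(x=10)
  g(x=9)
    g(x=8)
      g(x=7)
        g(x=6)
          g(x=5)
            g(x=4)
              g(x=3)
                g(x=2)
                  g(x=1)
                  -> return 1
                  g(x=0)
                  -> return 0
                -> return 1
                g(x=1)
                -> return 1
              -> return 2
              g(x=2) -> return 1  (same call as traced above)
            -> return 3
            g(x=3) -> return 2  (same call as traced above)
          -> return 5
          g(x=4) -> return 3  (same call as traced above)
        -> return 8
        g(x=5) -> return 5  (same call as traced above)
      -> return 13
      g(x=6) -> return 8  (same call as traced above)
    -> return 21
    g(x=7) -> return 13  (same call as traced above)
  -> return 34
  g(x=8) -> return 21  (same call as traced above)
-> return 55

Final answer: 55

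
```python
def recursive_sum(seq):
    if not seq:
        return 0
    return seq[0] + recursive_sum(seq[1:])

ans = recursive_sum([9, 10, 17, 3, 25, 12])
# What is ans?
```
Call trace:
recursive_sum(seq=[9, 10, 17, 3, 25, 12])
  recursive_sum(seq=[10, 17, 3, 25, 12])
    recursive_sum(seq=[17, 3, 25, 12])
      recursive_sum(seq=[3, 25, 12])
        recursive_sum(seq=[25, 12])
          recursive_sum(seq=[12])
            recursive_sum(seq=[])
            -> return 0
          -> return 12
        -> return 37
      -> return 40
    -> return 57
  -> return 67
-> return 76

Final answer: 76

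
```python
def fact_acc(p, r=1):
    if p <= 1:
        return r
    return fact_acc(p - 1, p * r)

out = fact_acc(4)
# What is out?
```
Call trace:
fact_acc(p=4, r=1)
  fact_acc(p=3, r=4)
    fact_acc(p=2, r=12)
      fact_acc(p=1, r=24)
      -> return 24
    -> return 24
  -> return 24
-> return 24

Final answer: 24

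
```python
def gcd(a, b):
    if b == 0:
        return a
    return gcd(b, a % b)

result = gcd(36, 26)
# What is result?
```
Call trace:
gcd(a=36, b=26)
  gcd(a=26, b=10)
    gcd(a=10, b=6)
      gcd(a=6, b=4)
        gcd(a=4, b=2)
          gcd(a=2, b=0)
          -> return 2
        -> return 2
      -> return 2
    -> return 2
  -> return 2
-> return 2

Final answer: 2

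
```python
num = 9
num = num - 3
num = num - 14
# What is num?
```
Trace:
  num=9
  num=6
  num=-8

Final answer: -8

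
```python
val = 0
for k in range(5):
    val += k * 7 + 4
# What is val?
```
Trace:
  val=0
  val=4, k=0
  val=15, k=1
  val=33, k=2
  val=58, k=3
  val=90, k=4

Final answer: 90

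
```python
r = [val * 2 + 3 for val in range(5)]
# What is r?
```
Trace:
  val=0
  val=1
  val=2
  val=3
  val=4
  r=[3, 5, 7, 9, 11]

Final answer: [3, 5, 7, 9, 11]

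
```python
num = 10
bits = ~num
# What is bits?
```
Trace:
  num=10
  num=10, bits=-11

Final answer: -11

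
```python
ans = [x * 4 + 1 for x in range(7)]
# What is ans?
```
Trace:
  x=0
  x=1
  x=2
  x=3
  x=4
  x=5
  x=6
  ans=[1, 5, 9, 13, 17, 21, 25]

Final answer: [1, 5, 9, 13, 17, 21, 25]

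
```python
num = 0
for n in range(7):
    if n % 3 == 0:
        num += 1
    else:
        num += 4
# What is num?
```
Trace:
  num=0
  num=1, n=0
  num=5, n=1
  num=9, n=2
  num=10, n=3
  num=14, n=4
  num=18, n=5
  num=19, n=6

Final answer: 19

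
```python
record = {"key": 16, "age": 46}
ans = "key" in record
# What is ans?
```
Trace:
  record={'key': 16, 'age': 46}
  record={'key': 16, 'age': 46}, ans=True

Final answer: True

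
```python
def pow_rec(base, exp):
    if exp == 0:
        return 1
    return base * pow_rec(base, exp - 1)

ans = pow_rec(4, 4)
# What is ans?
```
Call trace:
pow_rec(base=4, exp=4)
  pow_rec(base=4, exp=3)
    pow_rec(base=4, exp=2)
      pow_rec(base=4, exp=1)
        pow_rec(base=4, exp=0)
        -> return 1
      -> return 4
    -> return 16
  -> return 64
-> return 256

Final answer: 256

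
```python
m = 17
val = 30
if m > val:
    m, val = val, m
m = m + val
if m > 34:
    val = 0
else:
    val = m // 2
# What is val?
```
Trace:
  m=17
  m=17, val=30
  m=17, val=30
  m=47, val=30
  m=47, val=0

Final answer: 0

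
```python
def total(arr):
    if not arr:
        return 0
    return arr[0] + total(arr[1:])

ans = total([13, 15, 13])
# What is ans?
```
Call trace:
total(arr=[13, 15, 13])
  total(arr=[15, 13])
    total(arr=[13])
      total(arr=[])
      -> return 0
    -> return 13
  -> return 28
-> return 41

Final answer: 41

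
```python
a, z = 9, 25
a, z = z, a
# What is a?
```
Trace:
  a=9, z=25
  a=25, z=9

Final answer: 25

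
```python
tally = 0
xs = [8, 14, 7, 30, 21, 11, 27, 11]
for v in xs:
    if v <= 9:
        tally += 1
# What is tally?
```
Trace:
  tally=0
  tally=1, v=8
  tally=1, v=14
  tally=2, v=7
  tally=2, v=30
  tally=2, v=21
  tally=2, v=11
  tally=2, v=27
  tally=2, v=11

Final answer: 2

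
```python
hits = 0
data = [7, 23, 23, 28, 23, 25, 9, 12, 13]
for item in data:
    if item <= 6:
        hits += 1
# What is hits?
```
Trace:
  hits=0
  hits=0, item=7
  hits=0, item=23
  hits=0, item=23
  hits=0, item=28
  hits=0, item=23
  hits=0, item=25
  hits=0, item=9
  hits=0, item=12
  hits=0, item=13

Final answer: 0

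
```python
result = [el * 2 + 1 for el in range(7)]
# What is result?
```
Trace:
  el=0
  el=1
  el=2
  el=3
  el=4
  el=5
  el=6
  result=[1, 3, 5, 7, 9, 11, 13]

Final answer: [1, 3, 5, 7, 9, 11, 13]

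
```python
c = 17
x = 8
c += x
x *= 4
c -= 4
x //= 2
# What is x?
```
Trace:
  c=17
  c=17, x=8
  c=25, x=8
  c=25, x=32
  c=21, x=32
  c=21, x=16

Final answer: 16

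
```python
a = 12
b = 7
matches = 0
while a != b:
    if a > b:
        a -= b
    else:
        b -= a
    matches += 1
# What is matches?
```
Trace:
  a=12
  a=12, b=7
  a=12, b=7, matches=0
  a=5, b=7, matches=1
  a=5, b=2, matches=2
  a=3, b=2, matches=3
  a=1, b=2, matches=4
  a=1, b=1, matches=5

Final answer: 5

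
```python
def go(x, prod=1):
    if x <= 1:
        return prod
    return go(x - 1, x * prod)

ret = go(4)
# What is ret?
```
Call trace:
go(x=4, prod=1)
  go(x=3, prod=4)
    go(x=2, prod=12)
      go(x=1, prod=24)
      -> return 24
    -> return 24
  -> return 24
-> return 24

Final answer: 24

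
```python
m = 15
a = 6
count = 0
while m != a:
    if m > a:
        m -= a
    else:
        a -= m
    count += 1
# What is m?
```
Trace:
  m=15
  m=15, a=6
  m=15, a=6, count=0
  m=9, a=6, count=1
  m=3, a=6, count=2
  m=3, a=3, count=3

Final answer: 3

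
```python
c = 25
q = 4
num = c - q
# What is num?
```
Trace:
  c=25
  c=25, q=4
  c=25, q=4, num=21

Final answer: 21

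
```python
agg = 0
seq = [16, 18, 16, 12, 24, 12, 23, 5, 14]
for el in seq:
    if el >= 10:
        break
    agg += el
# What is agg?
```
Trace:
  agg=0
  agg=0, el=16

Final answer: 0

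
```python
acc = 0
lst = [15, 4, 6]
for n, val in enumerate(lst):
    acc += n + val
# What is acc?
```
Trace:
  acc=0
  acc=15, n=0, val=15
  acc=20, n=1, val=4
  acc=28, n=2, val=6

Final answer: 28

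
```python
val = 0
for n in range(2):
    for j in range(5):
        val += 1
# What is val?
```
Trace:
  val=0
  val=1, n=0, j=0
  val=2, n=0, j=1
  val=3, n=0, j=2
  val=4, n=0, j=3
  val=5, n=0, j=4
  val=6, n=1, j=0
  val=7, n=1, j=1
  val=8, n=1, j=2
  val=9, n=1, j=3
  val=10, n=1, j=4

Final answer: 10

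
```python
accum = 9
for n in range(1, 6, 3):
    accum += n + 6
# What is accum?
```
Trace:
  accum=9
  accum=16, n=1
  accum=26, n=4

Final answer: 26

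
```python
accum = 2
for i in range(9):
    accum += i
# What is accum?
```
Trace:
  accum=2
  accum=2, i=0
  accum=3, i=1
  accum=5, i=2
  accum=8, i=3
  accum=12, i=4
  accum=17, i=5
  accum=23, i=6
  accum=30, i=7
  accum=38, i=8

Final answer: 38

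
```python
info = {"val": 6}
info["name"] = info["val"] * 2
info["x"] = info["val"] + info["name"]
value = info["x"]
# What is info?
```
Trace:
  info={'val': 6}
  info={'val': 6, 'name': 12}
  info={'val': 6, 'name': 12, 'x': 18}
  info={'val': 6, 'name': 12, 'x': 18}, value=18

Final answer: {'val': 6, 'name': 12, 'x': 18}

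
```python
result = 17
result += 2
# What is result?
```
Trace:
  result=17
  result=19

Final answer: 19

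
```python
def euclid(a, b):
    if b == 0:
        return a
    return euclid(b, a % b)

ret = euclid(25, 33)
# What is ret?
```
Call trace:
euclid(a=25, b=33)
  euclid(a=33, b=25)
    euclid(a=25, b=8)
      euclid(a=8, b=1)
        euclid(a=1, b=0)
        -> return 1
      -> return 1
    -> return 1
  -> return 1
-> return 1

Final answer: 1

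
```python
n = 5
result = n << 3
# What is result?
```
Trace:
  n=5
  n=5, result=40

Final answer: 40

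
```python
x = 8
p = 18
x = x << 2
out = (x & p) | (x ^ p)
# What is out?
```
Trace:
  x=8
  x=8, p=18
  x=32, p=18
  x=32, p=18, out=50

Final answer: 50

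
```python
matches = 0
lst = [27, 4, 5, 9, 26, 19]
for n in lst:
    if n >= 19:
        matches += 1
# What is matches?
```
Trace:
  matches=0
  matches=1, n=27
  matches=1, n=4
  matches=1, n=5
  matches=1, n=9
  matches=2, n=26
  matches=3, n=19

Final answer: 3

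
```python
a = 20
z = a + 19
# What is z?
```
Trace:
  a=20
  a=20, z=39

Final answer: 39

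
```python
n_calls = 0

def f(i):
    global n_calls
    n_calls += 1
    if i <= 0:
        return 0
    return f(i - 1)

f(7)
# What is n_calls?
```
Call trace:
f(i=7)
  f(i=6)
    f(i=5)
      f(i=4)
        f(i=3)
          f(i=2)
            f(i=1)
              f(i=0)
              -> return 0
            -> return 0
          -> return 0
        -> return 0
      -> return 0
    -> return 0
  -> return 0
-> return 0

n_calls is incremented once per call. f is entered once for each i = 7, 6, 5, 4, 3, 2, 1, 0 (the i <= 0 call returns without recursing), i.e. 7 + 1 calls.
n_calls = 8

Final answer: 8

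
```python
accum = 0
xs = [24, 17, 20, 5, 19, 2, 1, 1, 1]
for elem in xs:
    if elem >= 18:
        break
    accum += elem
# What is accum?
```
Trace:
  accum=0
  accum=0, elem=24

Final answer: 0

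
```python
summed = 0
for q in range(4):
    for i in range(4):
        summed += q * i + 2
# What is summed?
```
Trace:
  summed=0
  summed=2, q=0, i=0
  summed=4, q=0, i=1
  summed=6, q=0, i=2
  summed=8, q=0, i=3
  summed=10, q=1, i=0
  summed=13, q=1, i=1
  summed=17, q=1, i=2
  summed=22, q=1, i=3
  summed=24, q=2, i=0
  summed=28, q=2, i=1
  summed=34, q=2, i=2
  summed=42, q=2, i=3
  summed=44, q=3, i=0
  summed=49, q=3, i=1
  summed=57, q=3, i=2
  summed=68, q=3, i=3

Final answer: 68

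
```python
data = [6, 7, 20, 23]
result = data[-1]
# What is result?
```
Trace:
  data=[6, 7, 20, 23]
  data=[6, 7, 20, 23], result=23

Final answer: 23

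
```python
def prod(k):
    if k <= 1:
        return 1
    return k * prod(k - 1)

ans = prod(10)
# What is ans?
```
Call trace:
prod(k=10)
  prod(k=9)
    prod(k=8)
      prod(k=7)
        prod(k=6)
          prod(k=5)
            prod(k=4)
              prod(k=3)
                prod(k=2)
                  prod(k=1)
                  -> return 1
                -> return 2
              -> return 6
            -> return 24
          -> return 120
        -> return 720
      -> return 5040
    -> return 40320
  -> return 362880
-> return 3628800

Final answer: 3628800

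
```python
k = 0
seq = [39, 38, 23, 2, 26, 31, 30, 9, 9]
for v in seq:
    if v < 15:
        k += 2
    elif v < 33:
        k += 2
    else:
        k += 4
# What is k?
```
Trace:
  k=0
  k=4, v=39
  k=8, v=38
  k=10, v=23
  k=12, v=2
  k=14, v=26
  k=16, v=31
  k=18, v=30
  k=20, v=9
  k=22, v=9

Final answer: 22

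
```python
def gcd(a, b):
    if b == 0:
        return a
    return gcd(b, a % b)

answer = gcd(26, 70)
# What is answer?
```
Call trace:
gcd(a=26, b=70)
  gcd(a=70, b=26)
    gcd(a=26, b=18)
      gcd(a=18, b=8)
        gcd(a=8, b=2)
          gcd(a=2, b=0)
          -> return 2
        -> return 2
      -> return 2
    -> return 2
  -> return 2
-> return 2

Final answer: 2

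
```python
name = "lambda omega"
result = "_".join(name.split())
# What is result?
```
Trace:
  name='lambda omega'
  name='lambda omega', result='lambda_omega'

Final answer: 'lambda_omega'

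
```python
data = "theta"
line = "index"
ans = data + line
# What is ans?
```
Trace:
  data='theta'
  data='theta', line='index'
  data='theta', line='index', ans='thetaindex'

Final answer: 'thetaindex'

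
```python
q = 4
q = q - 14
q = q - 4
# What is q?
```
Trace:
  q=4
  q=-10
  q=-14

Final answer: -14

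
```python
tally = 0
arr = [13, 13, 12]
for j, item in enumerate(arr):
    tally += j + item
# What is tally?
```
Trace:
  tally=0
  tally=13, j=0, item=13
  tally=27, j=1, item=13
  tally=41, j=2, item=12

Final answer: 41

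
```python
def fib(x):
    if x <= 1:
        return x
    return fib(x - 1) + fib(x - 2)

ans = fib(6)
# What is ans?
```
Call trace (a repeated sub-call is expanded the first time; later identical calls just restate its return value):
fib(x=6)
  fib(x=5)
    fib(x=4)
      fib(x=3)
        fib(x=2)
          fib(x=1)
          -> return 1
          fib(x=0)
          -> return 0
        -> return 1
        fib(x=1)
        -> return 1
      -> return 2
      fib(x=2) -> return 1  (same call as traced above)
    -> return 3
    fib(x=3) -> return 2  (same call as traced above)
  -> return 5
  fib(x=4) -> return 3  (same call as traced above)
-> return 8

Final answer: 8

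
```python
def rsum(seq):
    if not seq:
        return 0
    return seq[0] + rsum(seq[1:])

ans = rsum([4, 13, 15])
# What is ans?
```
Call trace:
rsum(seq=[4, 13, 15])
  rsum(seq=[13, 15])
    rsum(seq=[15])
      rsum(seq=[])
      -> return 0
    -> return 15
  -> return 28
-> return 32

Final answer: 32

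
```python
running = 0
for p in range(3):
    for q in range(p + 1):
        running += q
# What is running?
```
Trace:
  running=0
  running=0, p=0, q=0
  running=0, p=1, q=0
  running=1, p=1, q=1
  running=1, p=2, q=0
  running=2, p=2, q=1
  running=4, p=2, q=2

Final answer: 4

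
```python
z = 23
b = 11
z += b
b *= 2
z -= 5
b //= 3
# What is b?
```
Trace:
  z=23
  z=23, b=11
  z=34, b=11
  z=34, b=22
  z=29, b=22
  z=29, b=7

Final answer: 7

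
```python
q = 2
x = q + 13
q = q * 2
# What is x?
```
Trace:
  q=2
  q=2, x=15
  q=4, x=15

Final answer: 15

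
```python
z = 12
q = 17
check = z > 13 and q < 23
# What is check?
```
Trace:
  z=12
  z=12, q=17
  z=12, q=17, check=False

Final answer: False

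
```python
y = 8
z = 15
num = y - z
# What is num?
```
Trace:
  y=8
  y=8, z=15
  y=8, z=15, num=-7

Final answer: -7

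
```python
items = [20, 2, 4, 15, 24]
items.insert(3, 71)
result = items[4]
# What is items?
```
Trace:
  items=[20, 2, 4, 15, 24]
  items=[20, 2, 4, 71, 15, 24]
  items=[20, 2, 4, 71, 15, 24], result=15

Final answer: [20, 2, 4, 71, 15, 24]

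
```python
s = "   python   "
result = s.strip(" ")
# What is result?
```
Trace:
  s='   python   '
  s='   python   ', result='python'

Final answer: 'python'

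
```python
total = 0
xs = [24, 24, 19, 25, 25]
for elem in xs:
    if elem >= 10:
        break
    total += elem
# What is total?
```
Trace:
  total=0
  total=0, elem=24

Final answer: 0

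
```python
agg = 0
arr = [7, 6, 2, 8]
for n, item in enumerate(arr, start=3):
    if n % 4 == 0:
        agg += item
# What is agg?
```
Trace:
  agg=0
  agg=0, n=3, item=7
  agg=6, n=4, item=6
  agg=6, n=5, item=2
  agg=6, n=6, item=8

Final answer: 6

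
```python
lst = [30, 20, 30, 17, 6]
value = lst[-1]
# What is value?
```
Trace:
  lst=[30, 20, 30, 17, 6]
  lst=[30, 20, 30, 17, 6], value=6

Final answer: 6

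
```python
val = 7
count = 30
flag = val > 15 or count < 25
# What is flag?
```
Trace:
  val=7
  val=7, count=30
  val=7, count=30, flag=False

Final answer: False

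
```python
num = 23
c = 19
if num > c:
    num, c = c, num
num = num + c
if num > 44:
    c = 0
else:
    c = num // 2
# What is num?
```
Trace:
  num=23
  num=23, c=19
  num=19, c=23
  num=42, c=23
  num=42, c=21

Final answer: 42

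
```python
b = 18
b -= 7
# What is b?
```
Trace:
  b=18
  b=11

Final answer: 11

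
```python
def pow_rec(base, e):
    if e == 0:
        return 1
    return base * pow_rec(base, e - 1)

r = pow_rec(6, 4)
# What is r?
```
Call trace:
pow_rec(base=6, e=4)
  pow_rec(base=6, e=3)
    pow_rec(base=6, e=2)
      pow_rec(base=6, e=1)
        pow_rec(base=6, e=0)
        -> return 1
      -> return 6
    -> return 36
  -> return 216
-> return 1296

Final answer: 1296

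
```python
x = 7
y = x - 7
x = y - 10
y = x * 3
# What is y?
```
Trace:
  x=7
  x=7, y=0
  x=-10, y=0
  x=-10, y=-30

Final answer: -30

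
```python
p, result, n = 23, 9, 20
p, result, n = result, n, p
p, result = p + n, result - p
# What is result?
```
Trace:
  p=23, result=9, n=20
  p=9, result=20, n=23
  p=32, result=11, n=23

Final answer: 11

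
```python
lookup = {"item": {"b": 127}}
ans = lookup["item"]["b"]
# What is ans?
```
Trace:
  lookup={'item': {'b': 127}}
  lookup={'item': {'b': 127}}, ans=127

Final answer: 127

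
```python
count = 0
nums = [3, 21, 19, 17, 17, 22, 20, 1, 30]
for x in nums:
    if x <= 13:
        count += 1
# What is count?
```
Trace:
  count=0
  count=1, x=3
  count=1, x=21
  count=1, x=19
  count=1, x=17
  count=1, x=17
  count=1, x=22
  count=1, x=20
  count=2, x=1
  count=2, x=30

Final answer: 2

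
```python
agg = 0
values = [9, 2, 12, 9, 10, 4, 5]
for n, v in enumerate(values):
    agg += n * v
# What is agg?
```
Trace:
  agg=0
  agg=0, n=0, v=9
  agg=2, n=1, v=2
  agg=26, n=2, v=12
  agg=53, n=3, v=9
  agg=93, n=4, v=10
  agg=113, n=5, v=4
  agg=143, n=6, v=5

Final answer: 143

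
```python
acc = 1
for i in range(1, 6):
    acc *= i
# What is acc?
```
Trace:
  acc=1
  acc=1, i=1
  acc=2, i=2
  acc=6, i=3
  acc=24, i=4
  acc=120, i=5

Final answer: 120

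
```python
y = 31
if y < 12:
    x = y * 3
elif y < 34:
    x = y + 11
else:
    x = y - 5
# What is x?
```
Trace:
  y=31
  y=31, x=42

Final answer: 42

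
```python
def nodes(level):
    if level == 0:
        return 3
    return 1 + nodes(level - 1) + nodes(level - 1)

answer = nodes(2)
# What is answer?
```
Call trace (a repeated sub-call is expanded the first time; later identical calls just restate its return value):
nodes(level=2)
  nodes(level=1)
    nodes(level=0)
    -> return 3
    nodes(level=0)
    -> return 3
  -> return 7
  nodes(level=1) -> return 7  (same call as traced above)
-> return 15

Final answer: 15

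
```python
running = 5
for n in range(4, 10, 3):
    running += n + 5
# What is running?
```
Trace:
  running=5
  running=14, n=4
  running=26, n=7

Final answer: 26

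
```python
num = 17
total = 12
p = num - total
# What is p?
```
Trace:
  num=17
  num=17, total=12
  num=17, total=12, p=5

Final answer: 5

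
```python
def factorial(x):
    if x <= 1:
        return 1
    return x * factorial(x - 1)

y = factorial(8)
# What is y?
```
Call trace:
factorial(x=8)
  factorial(x=7)
    factorial(x=6)
      factorial(x=5)
        factorial(x=4)
          factorial(x=3)
            factorial(x=2)
              factorial(x=1)
              -> return 1
            -> return 2
          -> return 6
        -> return 24
      -> return 120
    -> return 720
  -> return 5040
-> return 40320

Final answer: 40320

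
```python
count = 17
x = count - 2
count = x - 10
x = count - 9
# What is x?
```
Trace:
  count=17
  count=17, x=15
  count=5, x=15
  count=5, x=-4

Final answer: -4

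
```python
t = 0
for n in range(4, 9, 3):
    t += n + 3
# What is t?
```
Trace:
  t=0
  t=7, n=4
  t=17, n=7

Final answer: 17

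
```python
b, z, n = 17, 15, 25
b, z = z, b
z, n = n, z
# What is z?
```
Trace:
  b=17, z=15, n=25
  b=15, z=17, n=25
  b=15, z=25, n=17

Final answer: 25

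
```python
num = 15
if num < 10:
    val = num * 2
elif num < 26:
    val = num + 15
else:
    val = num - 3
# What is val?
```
Trace:
  num=15
  num=15, val=30

Final answer: 30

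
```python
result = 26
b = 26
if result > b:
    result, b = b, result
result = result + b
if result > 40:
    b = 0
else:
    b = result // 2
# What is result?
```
Trace:
  result=26
  result=26, b=26
  result=26, b=26
  result=52, b=26
  result=52, b=0

Final answer: 52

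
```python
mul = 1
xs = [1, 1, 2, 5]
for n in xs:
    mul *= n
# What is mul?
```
Trace:
  mul=1
  mul=1, n=1
  mul=1, n=1
  mul=2, n=2
  mul=10, n=5

Final answer: 10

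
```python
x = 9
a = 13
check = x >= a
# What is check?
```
Trace:
  x=9
  x=9, a=13
  x=9, a=13, check=False

Final answer: False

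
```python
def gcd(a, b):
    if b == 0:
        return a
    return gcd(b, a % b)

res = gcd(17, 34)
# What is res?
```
Call trace:
gcd(a=17, b=34)
  gcd(a=34, b=17)
    gcd(a=17, b=0)
    -> return 17
  -> return 17
-> return 17

Final answer: 17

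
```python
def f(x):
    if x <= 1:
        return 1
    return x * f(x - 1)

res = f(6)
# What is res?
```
Call trace:
f(x=6)
  f(x=5)
    f(x=4)
      f(x=3)
        f(x=2)
          f(x=1)
          -> return 1
        -> return 2
      -> return 6
    -> return 24
  -> return 120
-> return 720

Final answer: 720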